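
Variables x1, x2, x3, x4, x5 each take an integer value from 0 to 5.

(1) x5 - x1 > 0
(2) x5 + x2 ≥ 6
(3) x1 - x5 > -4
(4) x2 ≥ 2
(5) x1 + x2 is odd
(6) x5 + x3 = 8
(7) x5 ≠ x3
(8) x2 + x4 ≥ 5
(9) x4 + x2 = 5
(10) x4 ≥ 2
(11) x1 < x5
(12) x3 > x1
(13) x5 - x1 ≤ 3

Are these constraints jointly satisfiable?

Satisfiable

One satisfying assignment is x1 = 0, x2 = 3, x3 = 5, x4 = 2, x5 = 3.
For the less obvious constraints — constraint 1: x5 - x1 = 3; constraint 2: x5 + x2 = 6 — and the others hold by inspection.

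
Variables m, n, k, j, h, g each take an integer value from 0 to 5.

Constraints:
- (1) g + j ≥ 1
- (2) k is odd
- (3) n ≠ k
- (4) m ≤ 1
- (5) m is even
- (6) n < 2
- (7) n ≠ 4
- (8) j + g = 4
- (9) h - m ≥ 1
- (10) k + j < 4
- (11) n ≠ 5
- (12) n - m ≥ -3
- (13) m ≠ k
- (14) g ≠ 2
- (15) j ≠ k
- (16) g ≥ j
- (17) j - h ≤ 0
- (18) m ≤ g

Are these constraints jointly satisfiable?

One satisfying assignment is m = 0, n = 0, k = 1, j = 0, h = 1, g = 4.
For the less obvious constraints — constraint 1: g + j = 4; constraint 8: j + g = 4; constraint 9: h - m = 1 — and the others hold by inspection.

Satisfiable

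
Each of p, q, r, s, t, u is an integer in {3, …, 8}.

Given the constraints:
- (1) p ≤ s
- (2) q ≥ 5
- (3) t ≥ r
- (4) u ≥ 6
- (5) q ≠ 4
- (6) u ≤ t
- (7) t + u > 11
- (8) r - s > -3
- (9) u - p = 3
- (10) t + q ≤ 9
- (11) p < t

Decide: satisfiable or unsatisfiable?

From constraints 4 and 6: t ≥ u ≥ 6. From constraint 2: q ≥ 5. Hence t + q ≥ 11. But constraint 10 requires t + q ≤ 9, and 9 < 11. Contradiction.

Unsatisfiable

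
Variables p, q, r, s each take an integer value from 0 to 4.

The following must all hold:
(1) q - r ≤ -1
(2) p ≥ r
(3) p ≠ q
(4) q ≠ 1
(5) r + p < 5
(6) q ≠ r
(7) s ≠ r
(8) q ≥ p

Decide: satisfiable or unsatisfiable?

Constraints 1, 2, and 8 give r ≤ p, p ≤ q, q < r. Chaining: r ≤ p ≤ q < r, which forces r < r — impossible.

Unsatisfiable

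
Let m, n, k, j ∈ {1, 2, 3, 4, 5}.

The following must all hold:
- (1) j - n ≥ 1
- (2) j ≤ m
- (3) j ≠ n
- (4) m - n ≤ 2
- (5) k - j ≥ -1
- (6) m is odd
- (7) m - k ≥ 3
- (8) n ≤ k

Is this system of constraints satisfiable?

Constraints 1, 4, 5, and 7 give m − k ≥ 3, k − j ≥ -1, j − n ≥ 1, n − m ≥ -2.
Adding all 4 inequalities: the left sides telescope to 0, and the right sides sum to 3 + (-1) + 1 + (-2) = 1. So 0 ≥ 1, which is false.

Unsatisfiable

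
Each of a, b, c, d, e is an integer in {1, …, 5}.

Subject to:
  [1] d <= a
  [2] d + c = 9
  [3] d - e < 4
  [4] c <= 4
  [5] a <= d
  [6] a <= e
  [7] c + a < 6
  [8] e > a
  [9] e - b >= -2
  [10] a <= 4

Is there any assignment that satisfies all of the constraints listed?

From constraints 1 and 10: d ≤ a ≤ 4. From constraint 4: c ≤ 4. Hence d + c ≤ 8. But constraint 2 requires d + c = 9, and 9 > 8. Contradiction.

Unsatisfiable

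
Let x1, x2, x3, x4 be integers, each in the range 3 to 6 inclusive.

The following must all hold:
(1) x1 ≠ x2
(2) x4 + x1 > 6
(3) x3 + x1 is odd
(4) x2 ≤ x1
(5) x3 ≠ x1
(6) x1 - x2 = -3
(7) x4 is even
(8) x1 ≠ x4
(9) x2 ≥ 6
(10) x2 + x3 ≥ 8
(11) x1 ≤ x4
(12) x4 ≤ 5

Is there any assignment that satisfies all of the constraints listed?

From constraints 4 and 9: x1 ≥ x2 and x2 ≥ 6, so x1 ≥ 6. From constraints 11 and 12: x1 ≤ x4 and x4 ≤ 5, so x1 ≤ 5. But 5 < 6, so no value of x1 works.

Unsatisfiable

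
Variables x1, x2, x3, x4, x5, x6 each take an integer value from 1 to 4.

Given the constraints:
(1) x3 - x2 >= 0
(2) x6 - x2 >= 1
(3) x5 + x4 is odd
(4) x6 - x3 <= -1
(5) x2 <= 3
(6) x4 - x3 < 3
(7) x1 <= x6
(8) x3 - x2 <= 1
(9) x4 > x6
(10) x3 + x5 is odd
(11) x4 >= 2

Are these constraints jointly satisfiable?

Unsatisfiable

Constraints 2, 4, and 8 give x3 − x6 ≥ 1, x6 − x2 ≥ 1, x2 − x3 ≥ -1.
Adding all 3 inequalities: the left sides telescope to 0, and the right sides sum to 1 + 1 + (-1) = 1. So 0 ≥ 1, which is false.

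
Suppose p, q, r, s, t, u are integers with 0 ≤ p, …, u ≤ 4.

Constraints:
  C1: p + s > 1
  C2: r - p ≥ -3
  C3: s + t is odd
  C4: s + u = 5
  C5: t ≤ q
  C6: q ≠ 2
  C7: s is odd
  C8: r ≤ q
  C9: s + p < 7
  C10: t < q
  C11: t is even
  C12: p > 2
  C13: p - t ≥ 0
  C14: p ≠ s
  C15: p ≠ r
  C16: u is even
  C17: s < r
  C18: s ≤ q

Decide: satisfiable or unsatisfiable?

Satisfiable

One satisfying assignment is p = 3, q = 4, r = 2, s = 1, t = 0, u = 4.
For the less obvious constraints — constraint 1: p + s = 4; constraint 2: r - p = -1; constraint 4: s + u = 5 — and the others hold by inspection.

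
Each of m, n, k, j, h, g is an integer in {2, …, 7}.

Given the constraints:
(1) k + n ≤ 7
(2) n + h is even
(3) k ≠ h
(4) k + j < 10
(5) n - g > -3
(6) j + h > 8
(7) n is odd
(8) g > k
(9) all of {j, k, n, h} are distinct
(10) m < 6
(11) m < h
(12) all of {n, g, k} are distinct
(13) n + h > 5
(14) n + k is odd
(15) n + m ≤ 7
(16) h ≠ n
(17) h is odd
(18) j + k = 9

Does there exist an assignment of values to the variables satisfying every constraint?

Try m = 2, n = 5, k = 2, j = 7, h = 3, g = 7.
Check constraint 1: k + n = 7; constraint 4: k + j = 9. The remaining constraints are straightforward to verify.

Satisfiable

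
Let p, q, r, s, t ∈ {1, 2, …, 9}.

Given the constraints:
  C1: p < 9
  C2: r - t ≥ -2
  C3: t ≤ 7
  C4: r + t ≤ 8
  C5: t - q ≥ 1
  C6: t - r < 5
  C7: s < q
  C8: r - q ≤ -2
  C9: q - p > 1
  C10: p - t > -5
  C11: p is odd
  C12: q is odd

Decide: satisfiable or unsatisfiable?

Unsatisfiable

Constraints 2, 5, and 8 give r − t ≥ -2, t − q ≥ 1, q − r ≥ 2.
Adding all 3 inequalities: the left sides telescope to 0, and the right sides sum to (-2) + 1 + 2 = 1. So 0 ≥ 1, which is false.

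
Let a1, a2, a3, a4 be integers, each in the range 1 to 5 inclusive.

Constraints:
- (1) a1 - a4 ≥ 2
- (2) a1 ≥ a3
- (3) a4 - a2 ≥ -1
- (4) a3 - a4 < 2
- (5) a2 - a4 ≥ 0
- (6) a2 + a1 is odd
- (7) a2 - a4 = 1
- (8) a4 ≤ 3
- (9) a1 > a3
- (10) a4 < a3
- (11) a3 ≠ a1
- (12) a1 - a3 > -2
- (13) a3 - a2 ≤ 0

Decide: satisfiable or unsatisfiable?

Satisfiable

Setting (a1, a2, a3, a4) = (3, 2, 2, 1) satisfies everything: constraint 1: a1 - a4 = 2; constraint 3: a4 - a2 = -1; constraint 4: a3 - a4 = 1, and the others follow.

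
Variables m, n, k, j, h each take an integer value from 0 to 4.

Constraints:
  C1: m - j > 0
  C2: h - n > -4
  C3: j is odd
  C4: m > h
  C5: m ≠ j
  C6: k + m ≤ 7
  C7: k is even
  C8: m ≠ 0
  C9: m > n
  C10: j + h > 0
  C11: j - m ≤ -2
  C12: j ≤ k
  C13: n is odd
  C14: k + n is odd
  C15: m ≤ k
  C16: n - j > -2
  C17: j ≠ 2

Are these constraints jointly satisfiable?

One satisfying assignment is m = 3, n = 1, k = 4, j = 1, h = 0.
For the less obvious constraints — constraint 1: m - j = 2; constraint 2: h - n = -1; constraint 6: k + m = 7 — and the others hold by inspection.

Satisfiable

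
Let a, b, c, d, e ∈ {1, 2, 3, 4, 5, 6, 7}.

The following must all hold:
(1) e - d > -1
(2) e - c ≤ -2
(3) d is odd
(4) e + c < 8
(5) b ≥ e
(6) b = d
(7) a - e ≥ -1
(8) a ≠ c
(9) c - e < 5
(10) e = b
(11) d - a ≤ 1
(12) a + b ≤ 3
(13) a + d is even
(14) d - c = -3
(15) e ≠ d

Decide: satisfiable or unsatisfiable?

Unsatisfiable

From constraints 6 and 10, e = b = d, so e = d. But constraint 15 says e ≠ d. Contradiction.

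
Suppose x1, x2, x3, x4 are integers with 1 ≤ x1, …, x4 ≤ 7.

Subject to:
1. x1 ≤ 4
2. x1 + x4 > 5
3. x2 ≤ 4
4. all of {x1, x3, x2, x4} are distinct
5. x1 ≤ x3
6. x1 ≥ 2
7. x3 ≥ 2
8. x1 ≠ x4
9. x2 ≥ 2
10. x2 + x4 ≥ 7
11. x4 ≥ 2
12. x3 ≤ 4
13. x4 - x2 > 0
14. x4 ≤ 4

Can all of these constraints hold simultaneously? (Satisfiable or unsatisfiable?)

Unsatisfiable

Constraints 1, 3, 6, 7, 9, 11, 12, and 14 confine each of x1, x3, x2, x4 to the 3 values {2, …, 4}.
Constraint 4 requires all 4 of them to be distinct, but only 3 values are available — impossible by the pigeonhole principle.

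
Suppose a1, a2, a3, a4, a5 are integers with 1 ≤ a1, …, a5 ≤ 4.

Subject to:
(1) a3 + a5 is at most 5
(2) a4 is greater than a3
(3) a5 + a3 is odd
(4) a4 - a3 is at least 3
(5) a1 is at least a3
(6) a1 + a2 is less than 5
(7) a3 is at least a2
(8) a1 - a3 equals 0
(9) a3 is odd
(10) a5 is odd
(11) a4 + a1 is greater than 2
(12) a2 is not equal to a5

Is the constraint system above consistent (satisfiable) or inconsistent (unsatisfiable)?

Constraint 10 makes a5 odd and constraint 9 makes a3 odd, so a5 + a3 must be even. Constraint 3 says a5 + a3 is odd — contradiction.

Unsatisfiable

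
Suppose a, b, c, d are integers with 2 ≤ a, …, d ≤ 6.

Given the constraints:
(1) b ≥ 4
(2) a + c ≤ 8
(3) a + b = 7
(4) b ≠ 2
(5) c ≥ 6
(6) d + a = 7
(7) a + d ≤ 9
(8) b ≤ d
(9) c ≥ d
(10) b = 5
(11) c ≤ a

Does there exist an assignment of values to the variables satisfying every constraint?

Unsatisfiable

From constraints 5 and 11: a ≥ c ≥ 6. From constraints 1 and 8: d ≥ b ≥ 4. Hence a + d ≥ 10. But constraint 7 requires a + d ≤ 9, and 9 < 10. Contradiction.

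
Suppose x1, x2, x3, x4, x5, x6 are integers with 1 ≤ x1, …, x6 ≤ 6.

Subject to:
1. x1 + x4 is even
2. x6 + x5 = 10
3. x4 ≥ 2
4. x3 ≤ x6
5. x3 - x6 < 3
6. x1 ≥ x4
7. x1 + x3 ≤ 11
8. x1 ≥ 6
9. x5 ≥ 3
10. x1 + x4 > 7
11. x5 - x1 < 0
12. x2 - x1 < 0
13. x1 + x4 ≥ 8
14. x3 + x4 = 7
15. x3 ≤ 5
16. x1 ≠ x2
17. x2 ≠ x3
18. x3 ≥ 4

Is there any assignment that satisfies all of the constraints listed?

Take x1 = 6, x2 = 4, x3 = 5, x4 = 2, x5 = 5, x6 = 5. Then constraint 2: x6 + x5 = 10; constraint 5: x3 - x6 = 0, and every other listed constraint is also met.

Satisfiable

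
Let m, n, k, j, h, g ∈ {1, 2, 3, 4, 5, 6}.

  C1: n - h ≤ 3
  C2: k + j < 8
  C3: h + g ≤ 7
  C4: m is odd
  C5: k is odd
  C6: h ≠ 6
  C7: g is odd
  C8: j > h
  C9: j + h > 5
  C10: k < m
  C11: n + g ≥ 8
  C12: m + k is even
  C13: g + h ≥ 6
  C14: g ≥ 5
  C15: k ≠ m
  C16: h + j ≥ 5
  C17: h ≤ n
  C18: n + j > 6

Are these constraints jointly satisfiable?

Satisfiable

One satisfying assignment is m = 5, n = 4, k = 1, j = 5, h = 1, g = 5.
For the less obvious constraints — constraint 1: n - h = 3; constraint 2: k + j = 6; constraint 3: h + g = 6 — and the others hold by inspection.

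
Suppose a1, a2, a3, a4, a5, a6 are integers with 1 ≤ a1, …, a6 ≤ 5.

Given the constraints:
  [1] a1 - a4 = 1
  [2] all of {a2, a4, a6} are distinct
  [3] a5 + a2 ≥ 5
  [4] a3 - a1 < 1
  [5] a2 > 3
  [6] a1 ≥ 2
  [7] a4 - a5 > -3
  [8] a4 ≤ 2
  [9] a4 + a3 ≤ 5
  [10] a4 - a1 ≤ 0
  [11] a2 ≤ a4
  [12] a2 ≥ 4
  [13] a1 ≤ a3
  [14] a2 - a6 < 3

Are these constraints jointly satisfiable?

Unsatisfiable

From constraints 11 and 12: a4 ≥ a2 ≥ 4. From constraints 6 and 13: a3 ≥ a1 ≥ 2. Hence a4 + a3 ≥ 6. But constraint 9 requires a4 + a3 ≤ 5, and 5 < 6. Contradiction.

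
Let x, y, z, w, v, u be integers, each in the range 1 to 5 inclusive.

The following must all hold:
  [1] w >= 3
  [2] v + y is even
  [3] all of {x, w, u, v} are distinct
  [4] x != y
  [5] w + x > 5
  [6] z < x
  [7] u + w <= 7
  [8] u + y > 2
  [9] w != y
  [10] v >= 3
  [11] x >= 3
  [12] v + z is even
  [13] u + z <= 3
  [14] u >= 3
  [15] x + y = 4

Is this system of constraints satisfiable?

Constraints 1, 10, 11, and 14 confine each of x, w, u, v to the 3 values {3, …, 5} (the domain already gives each ≤ 5).
Constraint 3 requires all 4 of them to be distinct, but only 3 values are available — impossible by the pigeonhole principle.

Unsatisfiable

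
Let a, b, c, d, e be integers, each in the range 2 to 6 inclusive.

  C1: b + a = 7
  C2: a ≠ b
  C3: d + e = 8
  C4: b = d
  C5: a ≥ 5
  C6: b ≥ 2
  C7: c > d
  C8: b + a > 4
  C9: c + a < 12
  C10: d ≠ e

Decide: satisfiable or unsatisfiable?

Try a = 5, b = 2, c = 4, d = 2, e = 6.
Check constraint 1: b + a = 7; constraint 3: d + e = 8; constraint 8: b + a = 7. The remaining constraints are straightforward to verify.

Satisfiable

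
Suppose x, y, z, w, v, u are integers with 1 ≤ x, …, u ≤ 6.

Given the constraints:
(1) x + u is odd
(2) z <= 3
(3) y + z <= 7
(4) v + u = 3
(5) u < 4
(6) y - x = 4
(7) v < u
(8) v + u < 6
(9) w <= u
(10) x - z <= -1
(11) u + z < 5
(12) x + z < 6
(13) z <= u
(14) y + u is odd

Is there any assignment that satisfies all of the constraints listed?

The assignment x = 1, y = 5, z = 2, w = 2, v = 1, u = 2 works:
  constraint 3 holds since y + z = 7.
  constraint 4 holds since v + u = 3.
The rest check out directly.

Satisfiable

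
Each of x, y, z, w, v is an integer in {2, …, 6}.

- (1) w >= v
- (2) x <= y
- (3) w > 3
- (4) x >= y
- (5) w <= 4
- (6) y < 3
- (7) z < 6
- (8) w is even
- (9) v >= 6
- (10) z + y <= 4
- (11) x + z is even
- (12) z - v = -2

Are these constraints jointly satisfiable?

From constraints 1 and 9: w ≥ v and v ≥ 6, so w ≥ 6. From constraint 5: w ≤ 4. But 4 < 6, so no value of w works.

Unsatisfiable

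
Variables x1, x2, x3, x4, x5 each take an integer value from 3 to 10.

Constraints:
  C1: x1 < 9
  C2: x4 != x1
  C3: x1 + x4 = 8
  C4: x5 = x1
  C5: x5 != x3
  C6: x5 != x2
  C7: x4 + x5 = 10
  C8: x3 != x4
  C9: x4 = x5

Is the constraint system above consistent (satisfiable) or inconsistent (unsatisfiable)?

From constraints 4 and 9, x4 = x5 = x1, so x4 = x1. But constraint 2 says x4 ≠ x1. Contradiction.

Unsatisfiable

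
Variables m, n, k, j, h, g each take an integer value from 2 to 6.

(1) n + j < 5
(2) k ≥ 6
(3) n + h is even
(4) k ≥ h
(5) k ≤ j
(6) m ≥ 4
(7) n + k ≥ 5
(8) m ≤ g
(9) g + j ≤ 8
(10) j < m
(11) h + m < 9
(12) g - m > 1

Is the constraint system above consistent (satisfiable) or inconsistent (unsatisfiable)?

From constraints 6 and 8: g ≥ m ≥ 4. From constraints 2 and 5: j ≥ k ≥ 6. Hence g + j ≥ 10. But constraint 9 requires g + j ≤ 8, and 8 < 10. Contradiction.

Unsatisfiable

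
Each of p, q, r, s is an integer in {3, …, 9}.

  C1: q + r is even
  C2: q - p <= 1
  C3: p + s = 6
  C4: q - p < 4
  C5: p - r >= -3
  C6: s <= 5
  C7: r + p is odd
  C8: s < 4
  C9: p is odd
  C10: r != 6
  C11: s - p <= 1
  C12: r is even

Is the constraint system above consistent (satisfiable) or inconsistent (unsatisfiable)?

Setting (p, q, r, s) = (3, 4, 4, 3) satisfies everything: constraint 2: q - p = 1; constraint 3: p + s = 6; constraint 4: q - p = 1, and the others follow.

Satisfiable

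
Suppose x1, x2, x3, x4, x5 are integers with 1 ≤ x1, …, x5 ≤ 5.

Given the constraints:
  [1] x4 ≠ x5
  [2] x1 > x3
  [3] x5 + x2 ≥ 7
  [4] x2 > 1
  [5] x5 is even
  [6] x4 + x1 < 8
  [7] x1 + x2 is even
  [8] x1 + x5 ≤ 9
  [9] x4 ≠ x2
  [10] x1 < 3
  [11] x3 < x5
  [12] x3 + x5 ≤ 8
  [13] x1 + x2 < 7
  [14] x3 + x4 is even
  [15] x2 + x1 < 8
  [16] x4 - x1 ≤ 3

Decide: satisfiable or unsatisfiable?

Satisfiable

One satisfying assignment is x1 = 2, x2 = 4, x3 = 1, x4 = 5, x5 = 4.
For the less obvious constraints — constraint 3: x5 + x2 = 8; constraint 6: x4 + x1 = 7; constraint 8: x1 + x5 = 6 — and the others hold by inspection.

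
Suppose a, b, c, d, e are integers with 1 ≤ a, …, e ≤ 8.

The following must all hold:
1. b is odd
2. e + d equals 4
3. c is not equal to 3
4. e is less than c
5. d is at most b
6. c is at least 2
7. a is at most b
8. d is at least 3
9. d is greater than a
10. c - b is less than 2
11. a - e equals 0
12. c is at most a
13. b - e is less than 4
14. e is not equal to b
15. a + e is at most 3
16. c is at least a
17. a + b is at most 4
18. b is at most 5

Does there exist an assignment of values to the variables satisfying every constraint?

From constraints 6 and 12: a ≥ c ≥ 2. From constraints 5 and 8: b ≥ d ≥ 3. Hence a + b ≥ 5. But constraint 17 requires a + b ≤ 4, and 4 < 5. Contradiction.

Unsatisfiable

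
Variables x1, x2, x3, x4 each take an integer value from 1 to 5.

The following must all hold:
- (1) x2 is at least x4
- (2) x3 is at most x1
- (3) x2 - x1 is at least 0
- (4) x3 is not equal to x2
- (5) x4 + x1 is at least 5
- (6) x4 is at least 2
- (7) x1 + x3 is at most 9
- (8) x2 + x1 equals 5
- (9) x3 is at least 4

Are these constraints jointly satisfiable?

Unsatisfiable

From constraints 1 and 6: x2 ≥ x4 ≥ 2. From constraints 2 and 9: x1 ≥ x3 ≥ 4. Hence x2 + x1 ≥ 6. But constraint 8 requires x2 + x1 = 5, and 5 < 6. Contradiction.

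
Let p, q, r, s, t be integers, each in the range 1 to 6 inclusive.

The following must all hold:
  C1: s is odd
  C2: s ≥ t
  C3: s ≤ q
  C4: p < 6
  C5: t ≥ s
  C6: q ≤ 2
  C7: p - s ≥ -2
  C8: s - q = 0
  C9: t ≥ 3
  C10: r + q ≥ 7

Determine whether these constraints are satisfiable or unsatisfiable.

Unsatisfiable

From constraints 2 and 9: s ≥ t and t ≥ 3, so s ≥ 3. From constraints 3 and 6: s ≤ q and q ≤ 2, so s ≤ 2. But 2 < 3, so no value of s works.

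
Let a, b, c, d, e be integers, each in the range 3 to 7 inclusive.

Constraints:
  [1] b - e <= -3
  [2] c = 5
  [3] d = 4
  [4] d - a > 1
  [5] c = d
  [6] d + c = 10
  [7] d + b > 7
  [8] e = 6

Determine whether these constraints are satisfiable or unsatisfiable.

Constraint 2 fixes c = 5 and constraint 3 fixes d = 4, but constraint 5 requires c = d. Since 5 ≠ 4, contradiction.

Unsatisfiable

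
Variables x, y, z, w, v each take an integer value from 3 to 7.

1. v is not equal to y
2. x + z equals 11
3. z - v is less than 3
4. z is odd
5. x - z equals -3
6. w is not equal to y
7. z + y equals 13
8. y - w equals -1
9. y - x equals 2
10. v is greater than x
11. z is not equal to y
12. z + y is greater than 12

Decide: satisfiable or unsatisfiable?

Satisfiable

Setting (x, y, z, w, v) = (4, 6, 7, 7, 7) satisfies everything: constraint 2: x + z = 11; constraint 3: z - v = 0, and the others follow.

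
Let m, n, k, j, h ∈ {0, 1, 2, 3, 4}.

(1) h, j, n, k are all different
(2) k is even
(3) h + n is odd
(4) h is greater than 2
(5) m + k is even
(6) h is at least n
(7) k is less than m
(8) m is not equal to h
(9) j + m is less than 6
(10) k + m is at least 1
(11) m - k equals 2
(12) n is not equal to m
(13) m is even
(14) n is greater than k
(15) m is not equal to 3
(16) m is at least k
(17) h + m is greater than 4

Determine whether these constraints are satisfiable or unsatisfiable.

Satisfiable

Setting (m, n, k, j, h) = (2, 3, 0, 1, 4) satisfies everything: constraint 9: j + m = 3; constraint 10: k + m = 2; constraint 11: m - k = 2, and the others follow.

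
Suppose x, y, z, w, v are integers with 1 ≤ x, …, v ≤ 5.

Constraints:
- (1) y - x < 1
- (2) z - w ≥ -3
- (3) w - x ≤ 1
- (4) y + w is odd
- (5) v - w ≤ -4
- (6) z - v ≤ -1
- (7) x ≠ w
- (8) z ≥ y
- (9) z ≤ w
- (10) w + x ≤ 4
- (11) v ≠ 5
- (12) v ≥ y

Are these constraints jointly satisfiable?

Unsatisfiable

Constraints 2, 5, and 6 give v − z ≥ 1, z − w ≥ -3, w − v ≥ 4.
Adding all 3 inequalities: the left sides telescope to 0, and the right sides sum to 1 + (-3) + 4 = 2. So 0 ≥ 2, which is false.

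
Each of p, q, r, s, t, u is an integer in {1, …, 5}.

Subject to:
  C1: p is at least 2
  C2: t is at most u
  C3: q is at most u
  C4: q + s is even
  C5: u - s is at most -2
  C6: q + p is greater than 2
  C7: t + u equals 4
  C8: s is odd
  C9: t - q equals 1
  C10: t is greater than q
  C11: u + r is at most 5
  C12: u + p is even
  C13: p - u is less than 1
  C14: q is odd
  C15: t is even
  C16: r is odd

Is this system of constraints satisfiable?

Satisfiable

Take p = 2, q = 1, r = 1, s = 5, t = 2, u = 2. Then constraint 5: u - s = -3; constraint 6: q + p = 3, and every other listed constraint is also met.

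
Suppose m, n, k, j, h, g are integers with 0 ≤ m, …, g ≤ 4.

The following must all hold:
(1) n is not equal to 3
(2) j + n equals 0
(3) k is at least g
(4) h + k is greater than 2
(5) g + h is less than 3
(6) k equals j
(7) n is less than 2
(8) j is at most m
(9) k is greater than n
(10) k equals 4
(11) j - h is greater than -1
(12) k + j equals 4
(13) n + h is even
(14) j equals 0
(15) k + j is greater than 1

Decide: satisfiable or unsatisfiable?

Constraint 10 fixes k = 4 and constraint 14 fixes j = 0, but constraint 6 requires k = j. Since 4 ≠ 0, contradiction.

Unsatisfiable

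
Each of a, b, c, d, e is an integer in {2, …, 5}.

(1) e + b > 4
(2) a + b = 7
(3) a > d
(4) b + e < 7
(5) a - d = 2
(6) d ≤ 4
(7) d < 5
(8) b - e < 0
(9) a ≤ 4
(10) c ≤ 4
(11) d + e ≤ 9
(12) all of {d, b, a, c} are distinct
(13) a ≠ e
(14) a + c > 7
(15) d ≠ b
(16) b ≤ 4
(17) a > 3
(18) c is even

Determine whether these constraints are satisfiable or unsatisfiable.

Unsatisfiable

Constraints 6, 9, 10, and 16 confine each of d, b, a, c to the 3 values {2, …, 4} (the domain already gives each ≥ 2).
Constraint 12 requires all 4 of them to be distinct, but only 3 values are available — impossible by the pigeonhole principle.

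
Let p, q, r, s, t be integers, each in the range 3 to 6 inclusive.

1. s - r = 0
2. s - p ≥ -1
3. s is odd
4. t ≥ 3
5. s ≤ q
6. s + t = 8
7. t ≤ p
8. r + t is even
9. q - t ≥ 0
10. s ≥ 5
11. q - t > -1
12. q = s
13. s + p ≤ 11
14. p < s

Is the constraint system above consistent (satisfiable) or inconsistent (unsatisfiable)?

Satisfiable

Setting (p, q, r, s, t) = (3, 5, 5, 5, 3) satisfies everything: constraint 1: s - r = 0; constraint 2: s - p = 2, and the others follow.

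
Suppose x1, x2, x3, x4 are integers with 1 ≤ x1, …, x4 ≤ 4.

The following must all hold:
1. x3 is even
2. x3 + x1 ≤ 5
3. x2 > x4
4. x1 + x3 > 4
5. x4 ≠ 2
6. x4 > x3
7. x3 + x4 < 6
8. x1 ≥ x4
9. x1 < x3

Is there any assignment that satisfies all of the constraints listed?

Unsatisfiable

Constraints 6, 8, and 9 give x4 ≤ x1, x1 < x3, x3 < x4. Chaining: x4 ≤ x1 < x3 < x4, which forces x4 < x4 — impossible.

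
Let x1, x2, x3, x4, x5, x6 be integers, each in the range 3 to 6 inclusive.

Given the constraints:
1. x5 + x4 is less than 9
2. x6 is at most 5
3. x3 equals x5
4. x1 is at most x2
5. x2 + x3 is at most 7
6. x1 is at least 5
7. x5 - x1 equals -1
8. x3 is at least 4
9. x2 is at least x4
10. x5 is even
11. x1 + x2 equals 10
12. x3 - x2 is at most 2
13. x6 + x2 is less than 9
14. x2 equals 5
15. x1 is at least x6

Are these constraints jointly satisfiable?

Unsatisfiable

From constraints 4 and 6: x2 ≥ x1 ≥ 5. From constraint 8: x3 ≥ 4. Hence x2 + x3 ≥ 9. But constraint 5 requires x2 + x3 ≤ 7, and 7 < 9. Contradiction.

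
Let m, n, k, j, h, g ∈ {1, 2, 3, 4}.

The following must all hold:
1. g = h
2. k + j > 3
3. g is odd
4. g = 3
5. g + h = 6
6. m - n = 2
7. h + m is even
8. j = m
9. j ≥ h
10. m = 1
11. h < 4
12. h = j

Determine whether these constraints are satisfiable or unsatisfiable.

Unsatisfiable

Constraint 4 fixes g = 3 and constraint 10 fixes m = 1. Constraints 1, 8, and 12 give g = h = j = m, so g = m. But 3 ≠ 1 — contradiction.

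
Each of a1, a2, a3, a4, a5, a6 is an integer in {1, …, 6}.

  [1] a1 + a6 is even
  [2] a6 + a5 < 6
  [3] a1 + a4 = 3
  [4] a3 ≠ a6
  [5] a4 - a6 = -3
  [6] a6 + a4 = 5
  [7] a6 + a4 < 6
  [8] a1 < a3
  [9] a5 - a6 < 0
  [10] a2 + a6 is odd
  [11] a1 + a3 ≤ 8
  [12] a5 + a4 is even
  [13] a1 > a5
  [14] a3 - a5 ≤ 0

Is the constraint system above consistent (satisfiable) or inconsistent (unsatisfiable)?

Unsatisfiable

Constraints 8, 13, and 14 give a1 < a3, a3 ≤ a5, a5 < a1. Chaining: a1 < a3 ≤ a5 < a1, which forces a1 < a1 — impossible.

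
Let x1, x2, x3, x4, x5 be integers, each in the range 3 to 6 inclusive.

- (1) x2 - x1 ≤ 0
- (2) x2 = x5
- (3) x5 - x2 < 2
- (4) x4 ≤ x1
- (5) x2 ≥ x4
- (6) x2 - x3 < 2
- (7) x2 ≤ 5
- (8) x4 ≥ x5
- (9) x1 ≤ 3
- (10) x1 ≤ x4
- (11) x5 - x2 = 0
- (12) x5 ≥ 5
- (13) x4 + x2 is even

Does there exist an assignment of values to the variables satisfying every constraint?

Unsatisfiable

From constraints 8 and 12: x4 ≥ x5 and x5 ≥ 5, so x4 ≥ 5. From constraints 4 and 9: x4 ≤ x1 and x1 ≤ 3, so x4 ≤ 3. But 3 < 5, so no value of x4 works.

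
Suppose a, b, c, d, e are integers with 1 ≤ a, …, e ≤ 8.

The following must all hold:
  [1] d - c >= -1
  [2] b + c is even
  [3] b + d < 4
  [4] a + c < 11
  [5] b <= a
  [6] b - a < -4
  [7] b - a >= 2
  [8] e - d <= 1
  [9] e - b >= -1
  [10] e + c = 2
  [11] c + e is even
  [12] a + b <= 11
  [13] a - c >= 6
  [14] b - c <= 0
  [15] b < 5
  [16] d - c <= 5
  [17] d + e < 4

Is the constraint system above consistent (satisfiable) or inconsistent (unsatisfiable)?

Unsatisfiable

Constraints 7, 8, 9, 13, and 16 give a − c ≥ 6, c − d ≥ -5, d − e ≥ -1, e − b ≥ -1, b − a ≥ 2.
Adding all 5 inequalities: the left sides telescope to 0, and the right sides sum to 6 + (-5) + (-1) + (-1) + 2 = 1. So 0 ≥ 1, which is false.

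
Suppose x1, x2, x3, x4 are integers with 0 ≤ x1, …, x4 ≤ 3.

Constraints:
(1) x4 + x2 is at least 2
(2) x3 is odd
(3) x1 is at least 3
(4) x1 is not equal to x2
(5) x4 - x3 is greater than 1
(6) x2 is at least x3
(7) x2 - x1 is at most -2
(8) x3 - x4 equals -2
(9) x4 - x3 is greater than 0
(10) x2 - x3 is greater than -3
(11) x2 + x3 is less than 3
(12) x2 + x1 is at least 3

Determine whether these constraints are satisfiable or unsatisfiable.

Satisfiable

The assignment x1 = 3, x2 = 1, x3 = 1, x4 = 3 works:
  constraint 1 holds since x4 + x2 = 4.
  constraint 5 holds since x4 - x3 = 2.
  constraint 7 holds since x2 - x1 = -2.
The rest check out directly.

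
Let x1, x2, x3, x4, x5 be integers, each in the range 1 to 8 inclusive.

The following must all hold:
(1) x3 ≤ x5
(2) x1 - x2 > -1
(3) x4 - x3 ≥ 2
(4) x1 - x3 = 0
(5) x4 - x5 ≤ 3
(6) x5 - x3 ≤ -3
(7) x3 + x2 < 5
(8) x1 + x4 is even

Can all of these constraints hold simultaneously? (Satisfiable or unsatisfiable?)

Constraints 3, 5, and 6 give x3 − x5 ≥ 3, x5 − x4 ≥ -3, x4 − x3 ≥ 2.
Adding all 3 inequalities: the left sides telescope to 0, and the right sides sum to 3 + (-3) + 2 = 2. So 0 ≥ 2, which is false.

Unsatisfiable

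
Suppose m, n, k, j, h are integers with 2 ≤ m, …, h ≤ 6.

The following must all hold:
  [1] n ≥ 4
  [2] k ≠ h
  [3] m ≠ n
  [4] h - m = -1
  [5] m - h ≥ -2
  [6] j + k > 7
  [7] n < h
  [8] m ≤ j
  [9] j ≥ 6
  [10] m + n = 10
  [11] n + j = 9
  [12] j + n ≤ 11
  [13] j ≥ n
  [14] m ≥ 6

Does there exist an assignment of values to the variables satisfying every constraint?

From constraint 1: n ≥ 4. From constraints 8 and 14: j ≥ m ≥ 6. Hence n + j ≥ 10. But constraint 11 requires n + j = 9, and 9 < 10. Contradiction.

Unsatisfiable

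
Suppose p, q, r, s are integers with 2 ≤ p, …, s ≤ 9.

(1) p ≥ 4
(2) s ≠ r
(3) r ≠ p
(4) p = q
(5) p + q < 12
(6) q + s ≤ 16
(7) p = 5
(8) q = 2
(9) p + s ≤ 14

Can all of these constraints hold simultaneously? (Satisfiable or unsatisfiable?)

Unsatisfiable

Constraint 7 fixes p = 5 and constraint 8 fixes q = 2, but constraint 4 requires p = q. Since 5 ≠ 2, contradiction.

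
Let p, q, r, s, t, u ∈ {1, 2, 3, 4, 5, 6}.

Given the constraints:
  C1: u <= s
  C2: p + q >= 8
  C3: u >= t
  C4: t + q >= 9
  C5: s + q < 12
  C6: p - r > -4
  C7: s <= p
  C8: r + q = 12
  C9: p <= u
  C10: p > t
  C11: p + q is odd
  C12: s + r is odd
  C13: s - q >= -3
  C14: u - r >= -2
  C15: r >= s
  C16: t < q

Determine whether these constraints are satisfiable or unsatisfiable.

Satisfiable

Setting (p, q, r, s, t, u) = (5, 6, 6, 5, 4, 5) satisfies everything: constraint 2: p + q = 11; constraint 4: t + q = 10; constraint 5: s + q = 11, and the others follow.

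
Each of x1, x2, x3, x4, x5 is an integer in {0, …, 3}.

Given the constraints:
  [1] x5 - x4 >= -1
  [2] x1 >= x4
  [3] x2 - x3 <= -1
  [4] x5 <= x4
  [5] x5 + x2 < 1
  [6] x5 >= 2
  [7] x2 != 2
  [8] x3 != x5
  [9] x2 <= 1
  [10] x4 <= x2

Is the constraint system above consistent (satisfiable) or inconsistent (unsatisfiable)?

From constraints 4 and 6: x4 ≥ x5 and x5 ≥ 2, so x4 ≥ 2. From constraints 9 and 10: x4 ≤ x2 and x2 ≤ 1, so x4 ≤ 1. But 1 < 2, so no value of x4 works.

Unsatisfiable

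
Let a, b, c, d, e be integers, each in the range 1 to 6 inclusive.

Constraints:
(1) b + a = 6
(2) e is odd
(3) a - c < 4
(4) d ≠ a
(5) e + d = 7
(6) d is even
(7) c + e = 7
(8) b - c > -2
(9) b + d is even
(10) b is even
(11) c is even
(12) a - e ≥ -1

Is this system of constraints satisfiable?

The assignment a = 4, b = 2, c = 2, d = 2, e = 5 works:
  constraint 1 holds since b + a = 6.
  constraint 3 holds since a - c = 2.
  constraint 5 holds since e + d = 7.
The rest check out directly.

Satisfiable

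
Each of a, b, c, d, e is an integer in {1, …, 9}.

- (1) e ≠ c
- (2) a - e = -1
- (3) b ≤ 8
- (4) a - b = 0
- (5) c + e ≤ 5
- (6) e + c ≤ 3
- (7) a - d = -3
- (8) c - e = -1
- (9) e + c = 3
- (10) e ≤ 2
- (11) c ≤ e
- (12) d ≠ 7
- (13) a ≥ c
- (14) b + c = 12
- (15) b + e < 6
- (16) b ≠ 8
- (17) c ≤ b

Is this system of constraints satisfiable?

From constraint 3: b ≤ 8. From constraints 10 and 11: c ≤ e ≤ 2. Hence b + c ≤ 10. But constraint 14 requires b + c = 12, and 12 > 10. Contradiction.

Unsatisfiable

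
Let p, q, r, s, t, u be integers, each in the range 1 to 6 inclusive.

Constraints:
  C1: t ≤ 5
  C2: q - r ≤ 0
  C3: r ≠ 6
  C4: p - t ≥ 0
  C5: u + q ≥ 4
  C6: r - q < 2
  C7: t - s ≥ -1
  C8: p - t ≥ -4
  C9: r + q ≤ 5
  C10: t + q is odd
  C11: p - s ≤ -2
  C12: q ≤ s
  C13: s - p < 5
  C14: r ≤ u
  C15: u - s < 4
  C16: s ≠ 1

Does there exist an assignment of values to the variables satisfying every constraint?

Constraints 4, 7, and 11 give t − s ≥ -1, s − p ≥ 2, p − t ≥ 0.
Adding all 3 inequalities: the left sides telescope to 0, and the right sides sum to (-1) + 2 + 0 = 1. So 0 ≥ 1, which is false.

Unsatisfiable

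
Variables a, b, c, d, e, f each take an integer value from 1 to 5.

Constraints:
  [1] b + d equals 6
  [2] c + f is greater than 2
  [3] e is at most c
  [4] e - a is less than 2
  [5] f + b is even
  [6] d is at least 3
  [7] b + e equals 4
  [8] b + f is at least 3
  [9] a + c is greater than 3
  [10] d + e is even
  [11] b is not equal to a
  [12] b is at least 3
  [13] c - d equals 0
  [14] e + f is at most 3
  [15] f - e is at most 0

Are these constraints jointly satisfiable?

One satisfying assignment is a = 2, b = 3, c = 3, d = 3, e = 1, f = 1.
For the less obvious constraints — constraint 1: b + d = 6; constraint 2: c + f = 4; constraint 4: e - a = -1 — and the others hold by inspection.

Satisfiable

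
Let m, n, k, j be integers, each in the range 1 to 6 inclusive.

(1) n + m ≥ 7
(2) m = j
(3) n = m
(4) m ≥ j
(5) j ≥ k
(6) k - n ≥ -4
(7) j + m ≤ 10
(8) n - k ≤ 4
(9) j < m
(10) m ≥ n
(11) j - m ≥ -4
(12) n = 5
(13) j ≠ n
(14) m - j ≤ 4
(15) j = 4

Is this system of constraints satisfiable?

Unsatisfiable

Constraint 12 fixes n = 5 and constraint 15 fixes j = 4. Constraints 2 and 3 give n = m = j, so n = j. But 5 ≠ 4 — contradiction.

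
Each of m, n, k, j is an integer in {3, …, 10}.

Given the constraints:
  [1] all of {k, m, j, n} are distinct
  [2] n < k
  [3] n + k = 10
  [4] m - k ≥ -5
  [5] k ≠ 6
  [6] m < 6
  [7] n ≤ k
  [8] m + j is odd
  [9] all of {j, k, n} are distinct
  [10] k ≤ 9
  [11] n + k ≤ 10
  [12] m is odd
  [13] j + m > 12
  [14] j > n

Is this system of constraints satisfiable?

Satisfiable

The assignment m = 5, n = 3, k = 7, j = 8 works:
  constraint 3 holds since n + k = 10.
  constraint 4 holds since m - k = -2.
  constraint 11 holds since n + k = 10.
The rest check out directly.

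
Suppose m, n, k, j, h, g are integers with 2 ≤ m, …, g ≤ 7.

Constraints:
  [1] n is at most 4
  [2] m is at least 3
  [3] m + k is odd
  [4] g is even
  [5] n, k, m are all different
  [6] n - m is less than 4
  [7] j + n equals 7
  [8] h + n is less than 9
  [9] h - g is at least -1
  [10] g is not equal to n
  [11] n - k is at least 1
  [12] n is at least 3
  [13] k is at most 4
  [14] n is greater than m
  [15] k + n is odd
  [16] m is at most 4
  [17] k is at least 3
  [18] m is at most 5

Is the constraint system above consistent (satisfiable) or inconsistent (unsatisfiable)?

Unsatisfiable

Constraints 1, 2, 12, 13, 16, and 17 confine each of n, k, m to the 2 values {3, 4}.
Constraint 5 requires all 3 of them to be distinct, but only 2 values are available — impossible by the pigeonhole principle.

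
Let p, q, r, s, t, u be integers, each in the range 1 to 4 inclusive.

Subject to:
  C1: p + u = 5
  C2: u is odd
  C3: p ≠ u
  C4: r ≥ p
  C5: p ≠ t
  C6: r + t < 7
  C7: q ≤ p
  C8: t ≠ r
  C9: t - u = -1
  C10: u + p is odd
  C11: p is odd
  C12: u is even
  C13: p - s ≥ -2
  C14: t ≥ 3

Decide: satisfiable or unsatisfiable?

Unsatisfiable

Constraint 2 makes u odd and constraint 11 makes p odd, so u + p must be even. Constraint 10 says u + p is odd — contradiction.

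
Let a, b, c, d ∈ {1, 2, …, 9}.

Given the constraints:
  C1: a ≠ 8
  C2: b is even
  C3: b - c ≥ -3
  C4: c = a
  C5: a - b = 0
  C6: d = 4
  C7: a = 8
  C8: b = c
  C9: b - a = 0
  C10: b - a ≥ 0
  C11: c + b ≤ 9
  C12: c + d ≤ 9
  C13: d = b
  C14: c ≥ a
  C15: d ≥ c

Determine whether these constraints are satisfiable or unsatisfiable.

Constraint 6 fixes d = 4 and constraint 7 fixes a = 8. Constraints 4, 8, and 13 give d = b = c = a, so d = a. But 4 ≠ 8 — contradiction.

Unsatisfiable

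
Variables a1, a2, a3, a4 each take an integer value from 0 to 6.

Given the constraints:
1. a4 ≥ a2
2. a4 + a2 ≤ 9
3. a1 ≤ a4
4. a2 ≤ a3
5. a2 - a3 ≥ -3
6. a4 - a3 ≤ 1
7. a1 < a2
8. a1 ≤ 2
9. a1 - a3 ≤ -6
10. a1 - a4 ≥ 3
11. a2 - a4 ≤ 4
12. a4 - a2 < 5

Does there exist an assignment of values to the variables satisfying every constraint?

Unsatisfiable

Constraints 5, 9, 10, and 11 give a1 − a4 ≥ 3, a4 − a2 ≥ -4, a2 − a3 ≥ -3, a3 − a1 ≥ 6.
Adding all 4 inequalities: the left sides telescope to 0, and the right sides sum to 3 + (-4) + (-3) + 6 = 2. So 0 ≥ 2, which is false.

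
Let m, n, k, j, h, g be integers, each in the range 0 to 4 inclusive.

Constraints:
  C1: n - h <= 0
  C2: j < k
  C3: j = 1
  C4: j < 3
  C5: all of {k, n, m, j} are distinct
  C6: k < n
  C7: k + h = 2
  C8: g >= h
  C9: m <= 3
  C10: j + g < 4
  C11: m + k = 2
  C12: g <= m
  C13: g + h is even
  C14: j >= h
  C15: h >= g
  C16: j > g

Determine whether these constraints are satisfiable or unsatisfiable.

Unsatisfiable

Constraints 1, 2, 6, 8, and 16 give g < j, j < k, k < n, n ≤ h, h ≤ g. Chaining: g < j < k < n ≤ h ≤ g, which forces g < g — impossible.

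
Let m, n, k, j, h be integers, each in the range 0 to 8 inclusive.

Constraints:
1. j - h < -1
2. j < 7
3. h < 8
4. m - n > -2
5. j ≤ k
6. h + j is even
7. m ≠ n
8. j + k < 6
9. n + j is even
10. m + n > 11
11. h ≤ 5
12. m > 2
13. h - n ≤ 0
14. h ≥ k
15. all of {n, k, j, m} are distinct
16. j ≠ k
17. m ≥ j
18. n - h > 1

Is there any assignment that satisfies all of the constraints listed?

Satisfiable

Try m = 6, n = 7, k = 3, j = 1, h = 5.
Check constraint 1: j - h = -4; constraint 4: m - n = -1; constraint 8: j + k = 4. The remaining constraints are straightforward to verify.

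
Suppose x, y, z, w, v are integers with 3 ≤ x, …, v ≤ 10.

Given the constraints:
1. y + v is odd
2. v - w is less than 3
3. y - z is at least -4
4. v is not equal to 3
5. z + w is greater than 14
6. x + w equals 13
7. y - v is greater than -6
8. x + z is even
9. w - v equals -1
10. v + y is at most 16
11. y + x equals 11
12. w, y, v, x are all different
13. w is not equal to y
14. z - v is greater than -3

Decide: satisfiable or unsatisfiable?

Satisfiable

Try x = 6, y = 5, z = 8, w = 7, v = 8.
Check constraint 2: v - w = 1; constraint 3: y - z = -3; constraint 5: z + w = 15. The remaining constraints are straightforward to verify.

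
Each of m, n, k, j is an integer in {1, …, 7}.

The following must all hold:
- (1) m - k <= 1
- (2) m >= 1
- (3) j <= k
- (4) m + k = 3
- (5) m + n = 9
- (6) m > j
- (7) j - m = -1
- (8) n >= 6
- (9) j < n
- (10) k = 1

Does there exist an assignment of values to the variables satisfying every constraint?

Satisfiable

Try m = 2, n = 7, k = 1, j = 1.
Check constraint 1: m - k = 1; constraint 4: m + k = 3; constraint 5: m + n = 9. The remaining constraints are straightforward to verify.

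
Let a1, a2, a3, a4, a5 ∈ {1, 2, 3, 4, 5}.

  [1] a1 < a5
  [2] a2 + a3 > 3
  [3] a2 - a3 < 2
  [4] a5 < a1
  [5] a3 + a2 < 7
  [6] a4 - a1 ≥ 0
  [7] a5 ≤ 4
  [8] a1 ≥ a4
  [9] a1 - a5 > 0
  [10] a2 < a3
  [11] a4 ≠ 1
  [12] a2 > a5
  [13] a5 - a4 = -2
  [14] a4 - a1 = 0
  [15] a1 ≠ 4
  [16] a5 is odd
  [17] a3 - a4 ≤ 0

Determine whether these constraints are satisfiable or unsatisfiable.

Unsatisfiable

Constraints 1, 8, 10, 12, and 17 give a1 < a5, a5 < a2, a2 < a3, a3 ≤ a4, a4 ≤ a1. Chaining: a1 < a5 < a2 < a3 ≤ a4 ≤ a1, which forces a1 < a1 — impossible.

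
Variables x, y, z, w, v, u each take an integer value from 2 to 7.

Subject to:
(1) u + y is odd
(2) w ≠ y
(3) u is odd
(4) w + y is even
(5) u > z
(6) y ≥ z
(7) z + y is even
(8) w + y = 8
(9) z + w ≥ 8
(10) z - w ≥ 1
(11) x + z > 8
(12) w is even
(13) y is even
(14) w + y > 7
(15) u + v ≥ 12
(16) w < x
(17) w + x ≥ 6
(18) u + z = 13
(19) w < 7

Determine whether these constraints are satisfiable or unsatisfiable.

Satisfiable

Setting (x, y, z, w, v, u) = (4, 6, 6, 2, 7, 7) satisfies everything: constraint 8: w + y = 8; constraint 9: z + w = 8, and the others follow.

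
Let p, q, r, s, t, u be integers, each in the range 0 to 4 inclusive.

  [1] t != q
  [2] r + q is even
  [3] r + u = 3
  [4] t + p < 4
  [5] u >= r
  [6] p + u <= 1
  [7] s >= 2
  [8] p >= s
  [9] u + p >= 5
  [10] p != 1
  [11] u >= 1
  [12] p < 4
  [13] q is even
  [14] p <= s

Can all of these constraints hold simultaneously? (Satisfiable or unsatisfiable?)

Unsatisfiable

From constraints 7 and 8: p ≥ s ≥ 2. From constraint 11: u ≥ 1. Hence p + u ≥ 3. But constraint 6 requires p + u ≤ 1, and 1 < 3. Contradiction.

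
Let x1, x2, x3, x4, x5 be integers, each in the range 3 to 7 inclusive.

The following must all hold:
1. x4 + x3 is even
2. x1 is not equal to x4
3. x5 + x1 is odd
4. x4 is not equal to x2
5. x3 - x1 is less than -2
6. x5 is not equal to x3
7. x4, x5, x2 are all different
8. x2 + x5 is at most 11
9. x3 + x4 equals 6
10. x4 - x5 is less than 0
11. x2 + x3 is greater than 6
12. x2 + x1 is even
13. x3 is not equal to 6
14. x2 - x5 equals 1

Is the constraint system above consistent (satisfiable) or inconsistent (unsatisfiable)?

The assignment x1 = 7, x2 = 5, x3 = 3, x4 = 3, x5 = 4 works:
  constraint 5 holds since x3 - x1 = -4.
  constraint 8 holds since x2 + x5 = 9.
The rest check out directly.

Satisfiable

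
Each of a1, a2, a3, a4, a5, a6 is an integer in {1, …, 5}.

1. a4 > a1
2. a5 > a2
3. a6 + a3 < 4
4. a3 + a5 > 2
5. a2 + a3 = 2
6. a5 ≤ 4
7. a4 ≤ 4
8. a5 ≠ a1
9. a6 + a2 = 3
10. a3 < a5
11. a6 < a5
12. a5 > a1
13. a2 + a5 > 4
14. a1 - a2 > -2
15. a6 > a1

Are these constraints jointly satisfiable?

One satisfying assignment is a1 = 1, a2 = 1, a3 = 1, a4 = 3, a5 = 4, a6 = 2.
For the less obvious constraints — constraint 3: a6 + a3 = 3; constraint 4: a3 + a5 = 5; constraint 5: a2 + a3 = 2 — and the others hold by inspection.

Satisfiable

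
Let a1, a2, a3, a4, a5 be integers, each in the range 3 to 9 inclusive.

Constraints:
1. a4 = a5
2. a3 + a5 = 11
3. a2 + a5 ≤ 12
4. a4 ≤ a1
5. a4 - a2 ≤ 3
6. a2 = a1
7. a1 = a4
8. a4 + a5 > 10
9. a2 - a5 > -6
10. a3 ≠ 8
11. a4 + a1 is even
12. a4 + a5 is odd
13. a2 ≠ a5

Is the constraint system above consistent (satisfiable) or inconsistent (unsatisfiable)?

From constraints 1, 6, and 7, a2 = a1 = a4 = a5, so a2 = a5. But constraint 13 says a2 ≠ a5. Contradiction.

Unsatisfiable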